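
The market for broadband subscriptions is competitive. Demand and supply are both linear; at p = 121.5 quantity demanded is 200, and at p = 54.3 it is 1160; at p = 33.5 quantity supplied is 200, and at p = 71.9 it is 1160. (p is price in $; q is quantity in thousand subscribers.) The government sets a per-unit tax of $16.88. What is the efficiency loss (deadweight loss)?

Demand slope = (54.3 − 121.5)/(1160 − 200) = −0.07, so p = 135.5 − 0.07q.
Supply slope = (71.9 − 33.5)/(1160 − 200) = 0.04, so p = 25.5 + 0.04q.
Competitive equilibrium: 135.5 − 0.07q = 25.5 + 0.04q → q* = 1000, p* = 65.5.
With the tax, the buyer price exceeds the seller price by 16.88: (135.5 − 0.07q) − (25.5 + 0.04q) = 16.88 → q' = 846.5455.
Δq = 1000 − 846.5455 = 153.4545; the wedge equals the tax, 16.88.
The triangle = ½ × 153.4545 × 16.88 = $1295.16 thousand.

$1295.16 thousand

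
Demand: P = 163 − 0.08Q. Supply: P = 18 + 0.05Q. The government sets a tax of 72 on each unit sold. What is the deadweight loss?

19938.46

Competitive equilibrium: 163 − 0.08Q = 18 + 0.05Q → Q* = 1115.3846, P* = 73.7692.
With the tax, the buyer price exceeds the seller price by 72: (163 − 0.08Q) − (18 + 0.05Q) = 72 → Q' = 561.5385.
ΔQ = 1115.3846 − 561.5385 = 553.8461; the wedge equals the tax, 72.
Welfare loss = ½ × 553.8461 × 72 = 19938.46.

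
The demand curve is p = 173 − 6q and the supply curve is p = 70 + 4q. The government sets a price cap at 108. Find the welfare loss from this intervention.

3.20

Competitive equilibrium: 173 − 6q = 70 + 4q → q* = 10.3, p* = 111.2.
At the ceiling p = 108, quantity supplied = (108 − 70)/4 = 9.5.
Willingness to pay at q' = 9.5: 173 − 6·9.5 = 116.
Δq = 10.3 − 9.5 = 0.8; wedge = 116 − 108 = 8.
Deadweight loss = ½ × 0.8 × 8 = 3.20.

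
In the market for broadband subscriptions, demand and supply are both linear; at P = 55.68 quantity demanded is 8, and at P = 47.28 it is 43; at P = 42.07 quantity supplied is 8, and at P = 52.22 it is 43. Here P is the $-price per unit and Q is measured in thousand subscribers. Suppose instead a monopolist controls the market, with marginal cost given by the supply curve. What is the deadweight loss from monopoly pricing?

Demand slope = (47.28 − 55.68)/(43 − 8) = −0.24, so P = 57.6 − 0.24Q.
Supply slope = (52.22 − 42.07)/(43 − 8) = 0.29, so P = 39.75 + 0.29Q.
Competitive equilibrium: 57.6 − 0.24Q = 39.75 + 0.29Q → Q* = 33.6792, P* = 49.517.
Marginal revenue: MR = 57.6 − 0.48Q. Set MR = MC: 57.6 − 0.48Q = 39.75 + 0.29Q → Q_m = 23.1818.
Price P_m = 57.6 − 0.24·23.1818 = 52.0364; MC(Q_m) = 39.75 + 0.29·23.1818 = 46.4727.
Competitive Q* = 33.6792, so ΔQ = 10.4974; wedge = 52.0364 − 46.4727 = 5.5637.
DWL = ½ × 10.4974 × 5.5637 = $29.20 thousand.

$29.20 thousand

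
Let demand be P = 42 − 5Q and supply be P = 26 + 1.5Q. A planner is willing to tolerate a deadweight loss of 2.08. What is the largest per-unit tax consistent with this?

5.2

Competitive equilibrium: 42 − 5Q = 26 + 1.5Q → Q* = 2.4615, P* = 29.6923.
A tax t gives ΔQ = t/6.5 and wedge t, so DWL = t²/13.
t²/13 = 2.08 → t² = 27.04 → t = 5.2.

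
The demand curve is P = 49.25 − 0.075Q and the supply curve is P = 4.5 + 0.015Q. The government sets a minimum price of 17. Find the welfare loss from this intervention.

Competitive equilibrium: 49.25 − 0.075Q = 4.5 + 0.015Q → Q* = 497.2222, P* = 11.9583.
At the floor P = 17, quantity demanded = (49.25 − 17)/0.075 = 430.
Sellers' marginal cost at Q' = 430: 4.5 + 0.015·430 = 10.95.
ΔQ = 497.2222 − 430 = 67.2222; wedge = 17 − 10.95 = 6.05.
Deadweight loss = ½ × 67.2222 × 6.05 = 203.35.

203.35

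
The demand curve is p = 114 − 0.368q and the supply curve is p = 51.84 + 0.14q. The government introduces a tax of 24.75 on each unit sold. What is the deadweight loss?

602.92

Competitive equilibrium: 114 − 0.368q = 51.84 + 0.14q → q* = 122.3622, p* = 68.9707.
With the tax, the buyer price exceeds the seller price by 24.75: (114 − 0.368q) − (51.84 + 0.14q) = 24.75 → q' = 73.6417.
Δq = 122.3622 − 73.6417 = 48.7205; the wedge equals the tax, 24.75.
Deadweight loss = ½ × 48.7205 × 24.75 = 602.92.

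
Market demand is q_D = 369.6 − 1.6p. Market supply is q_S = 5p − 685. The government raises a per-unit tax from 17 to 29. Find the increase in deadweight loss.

334.55

In inverse form: demand p = 231 − 0.625q, supply p = 137 + 0.2q.
Competitive equilibrium: 231 − 0.625q = 137 + 0.2q → q* = 113.9394, p* = 159.7879.
For a per-unit tax t: Δq = t/0.825, so DWL = ½·t·(t/0.825) = t²/1.65.
At t = 17: DWL = 175.152. At t = 29: DWL = 509.697.
Increase = 509.697 − 175.152 = 334.55.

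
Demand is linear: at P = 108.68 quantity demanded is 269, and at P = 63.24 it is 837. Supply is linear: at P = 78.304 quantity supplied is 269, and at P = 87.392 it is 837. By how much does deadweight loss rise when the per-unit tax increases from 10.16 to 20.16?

1579.17

Demand slope = (63.24 − 108.68)/(837 − 269) = −0.08, so P = 130.2 − 0.08Q.
Supply slope = (87.392 − 78.304)/(837 − 269) = 0.016, so P = 74 + 0.016Q.
Competitive equilibrium: 130.2 − 0.08Q = 74 + 0.016Q → Q* = 585.4167, P* = 83.3667.
For a per-unit tax t: ΔQ = t/0.096, so DWL = ½·t·(t/0.096) = t²/0.192.
At t = 10.16: DWL = 537.633. At t = 20.16: DWL = 2116.8.
Increase = 2116.8 − 537.633 = 1579.17.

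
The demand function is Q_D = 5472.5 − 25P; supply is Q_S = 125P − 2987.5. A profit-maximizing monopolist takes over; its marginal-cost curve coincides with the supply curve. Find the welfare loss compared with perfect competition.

81837.55

In inverse form: demand P = 218.9 − 0.04Q, supply P = 23.9 + 0.008Q.
Competitive equilibrium: 218.9 − 0.04Q = 23.9 + 0.008Q → Q* = 4062.5, P* = 56.4.
Marginal revenue: MR = 218.9 − 0.08Q. Set MR = MC: 218.9 − 0.08Q = 23.9 + 0.008Q → Q_m = 2215.909091.
Price P_m = 218.9 − 0.04·2215.909091 = 130.263636; MC(Q_m) = 23.9 + 0.008·2215.909091 = 41.627273.
Competitive Q* = 4062.5, so ΔQ = 1846.590909; wedge = 130.263636 − 41.627273 = 88.636363.
The triangle = ½ × 1846.590909 × 88.636363 = 81837.55.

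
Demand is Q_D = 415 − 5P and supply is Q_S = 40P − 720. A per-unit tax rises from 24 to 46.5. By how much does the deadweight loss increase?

In inverse form: demand P = 83 − 0.2Q, supply P = 18 + 0.025Q.
Competitive equilibrium: 83 − 0.2Q = 18 + 0.025Q → Q* = 288.8889, P* = 25.2222.
For a per-unit tax t: ΔQ = t/0.225, so DWL = ½·t·(t/0.225) = t²/0.45.
At t = 24: DWL = 1280. At t = 46.5: DWL = 4805.
Increase = 4805 − 1280 = 3525.

3525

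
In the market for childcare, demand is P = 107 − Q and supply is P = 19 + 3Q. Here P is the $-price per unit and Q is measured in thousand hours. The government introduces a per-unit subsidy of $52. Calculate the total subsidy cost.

$1820 thousand

Competitive equilibrium: 107 − Q = 19 + 3Q → Q* = 22, P* = 85.
The subsidy lowers effective supply by 52: P = 3Q − 33.
New quantity: 107 − Q = 3Q − 33 → Q' = 35.
Total subsidy cost = 52 × 35 = $1820 thousand.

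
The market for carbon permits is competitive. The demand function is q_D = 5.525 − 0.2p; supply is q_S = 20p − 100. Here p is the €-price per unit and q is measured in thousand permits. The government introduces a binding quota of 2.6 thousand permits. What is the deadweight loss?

In inverse form: demand p = 27.625 − 5q, supply p = 5 + 0.05q.
Competitive equilibrium: 27.625 − 5q = 5 + 0.05q → q* = 4.4802, p* = 5.224.
At q = 2.6: demand price = 27.625 − 5·2.6 = 14.625; supply price = 5 + 0.05·2.6 = 5.13.
Δq = 4.4802 − 2.6 = 1.8802; wedge = 14.625 − 5.13 = 9.495.
Deadweight loss = ½ × 1.8802 × 9.495 = €8.93 thousand.

€8.93 thousand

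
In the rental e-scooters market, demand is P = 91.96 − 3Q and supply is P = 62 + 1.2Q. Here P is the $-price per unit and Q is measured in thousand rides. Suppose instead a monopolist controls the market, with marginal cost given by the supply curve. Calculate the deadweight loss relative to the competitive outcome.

$18.55 thousand

Competitive equilibrium: 91.96 − 3Q = 62 + 1.2Q → Q* = 7.1333, P* = 70.56.
Marginal revenue: MR = 91.96 − 6Q. Set MR = MC: 91.96 − 6Q = 62 + 1.2Q → Q_m = 4.1611.
Price P_m = 91.96 − 3·4.1611 = 79.4767; MC(Q_m) = 62 + 1.2·4.1611 = 66.9933.
Competitive Q* = 7.1333, so ΔQ = 2.9722; wedge = 79.4767 − 66.9933 = 12.4834.
Welfare loss = ½ × 2.9722 × 12.4834 = $18.55 thousand.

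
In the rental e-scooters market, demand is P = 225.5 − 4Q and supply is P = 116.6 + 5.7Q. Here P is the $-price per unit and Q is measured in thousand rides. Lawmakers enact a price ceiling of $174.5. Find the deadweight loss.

$5.54 thousand

Competitive equilibrium: 225.5 − 4Q = 116.6 + 5.7Q → Q* = 11.2268, P* = 180.5928.
At the ceiling P = 174.5, quantity supplied = (174.5 − 116.6)/5.7 = 10.1579.
Willingness to pay at Q' = 10.1579: 225.5 − 4·10.1579 = 184.8684.
ΔQ = 11.2268 − 10.1579 = 1.0689; wedge = 184.8684 − 174.5 = 10.3684.
DWL = ½ × 1.0689 × 10.3684 = $5.54 thousand.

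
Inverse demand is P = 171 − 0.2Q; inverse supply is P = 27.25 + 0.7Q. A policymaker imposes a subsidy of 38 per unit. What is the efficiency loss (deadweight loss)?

Competitive equilibrium: 171 − 0.2Q = 27.25 + 0.7Q → Q* = 159.7222, P* = 139.0556.
The subsidy lowers effective supply by 38: P = 0.7Q − 10.75.
New quantity: 171 − 0.2Q = 0.7Q − 10.75 → Q' = 201.9444.
Overproduction ΔQ = 201.9444 − 159.7222 = 42.2222; wedge = subsidy = 38.
Deadweight loss = ½ × 42.2222 × 38 = 802.22.

802.22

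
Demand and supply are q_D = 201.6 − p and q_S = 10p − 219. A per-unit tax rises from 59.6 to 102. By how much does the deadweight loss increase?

3114.47

In inverse form: demand p = 201.6 − q, supply p = 21.9 + 0.1q.
Competitive equilibrium: 201.6 − q = 21.9 + 0.1q → q* = 163.3636, p* = 38.2364.
For a per-unit tax t: Δq = t/1.1, so DWL = ½·t·(t/1.1) = t²/2.2.
At t = 59.6: DWL = 1614.618. At t = 102: DWL = 4729.091.
Increase = 4729.091 − 1614.618 = 3114.47.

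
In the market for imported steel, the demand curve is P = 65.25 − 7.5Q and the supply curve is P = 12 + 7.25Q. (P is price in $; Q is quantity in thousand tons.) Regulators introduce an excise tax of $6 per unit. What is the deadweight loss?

Competitive equilibrium: 65.25 − 7.5Q = 12 + 7.25Q → Q* = 3.6102, P* = 38.1737.
With the tax, the buyer price exceeds the seller price by 6: (65.25 − 7.5Q) − (12 + 7.25Q) = 6 → Q' = 3.2034.
ΔQ = 3.6102 − 3.2034 = 0.4068; the wedge equals the tax, 6.
Welfare loss = ½ × 0.4068 × 6 = $1.22 thousand.

$1.22 thousand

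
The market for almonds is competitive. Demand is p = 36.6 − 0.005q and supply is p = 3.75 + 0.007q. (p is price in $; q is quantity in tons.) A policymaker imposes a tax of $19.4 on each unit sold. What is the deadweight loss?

$15681.67

Competitive equilibrium: 36.6 − 0.005q = 3.75 + 0.007q → q* = 2737.5, p* = 22.9125.
With the tax, the buyer price exceeds the seller price by 19.4: (36.6 − 0.005q) − (3.75 + 0.007q) = 19.4 → q' = 1120.8333.
Δq = 2737.5 − 1120.8333 = 1616.6667; the wedge equals the tax, 19.4.
DWL = ½ × 1616.6667 × 19.4 = $15681.67.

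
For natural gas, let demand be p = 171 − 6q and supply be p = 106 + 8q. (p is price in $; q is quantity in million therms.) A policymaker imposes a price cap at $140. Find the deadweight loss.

$1.08 million

Competitive equilibrium: 171 − 6q = 106 + 8q → q* = 4.6429, p* = 143.1429.
At the ceiling p = 140, quantity supplied = (140 − 106)/8 = 4.25.
Willingness to pay at q' = 4.25: 171 − 6·4.25 = 145.5.
Δq = 4.6429 − 4.25 = 0.3929; wedge = 145.5 − 140 = 5.5.
DWL = ½ × 0.3929 × 5.5 = $1.08 million.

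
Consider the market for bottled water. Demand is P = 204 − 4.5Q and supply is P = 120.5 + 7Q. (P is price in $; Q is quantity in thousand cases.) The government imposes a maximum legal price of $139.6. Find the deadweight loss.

$118.11 thousand

Competitive equilibrium: 204 − 4.5Q = 120.5 + 7Q → Q* = 7.2609, P* = 171.3261.
At the ceiling P = 139.6, quantity supplied = (139.6 − 120.5)/7 = 2.7286.
Willingness to pay at Q' = 2.7286: 204 − 4.5·2.7286 = 191.7213.
ΔQ = 7.2609 − 2.7286 = 4.5323; wedge = 191.7213 − 139.6 = 52.1213.
The triangle = ½ × 4.5323 × 52.1213 = $118.11 thousand.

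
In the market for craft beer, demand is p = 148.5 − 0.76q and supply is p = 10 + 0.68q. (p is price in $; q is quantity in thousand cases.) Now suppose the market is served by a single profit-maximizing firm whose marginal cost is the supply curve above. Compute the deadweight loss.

$794.86 thousand

Competitive equilibrium: 148.5 − 0.76q = 10 + 0.68q → q* = 96.1806, p* = 75.4028.
Marginal revenue: MR = 148.5 − 1.52q. Set MR = MC: 148.5 − 1.52q = 10 + 0.68q → q_m = 62.9545.
Price p_m = 148.5 − 0.76·62.9545 = 100.6546; MC(q_m) = 10 + 0.68·62.9545 = 52.8091.
Competitive q* = 96.1806, so Δq = 33.2261; wedge = 100.6546 − 52.8091 = 47.8455.
Deadweight loss = ½ × 33.2261 × 47.8455 = $794.86 thousand.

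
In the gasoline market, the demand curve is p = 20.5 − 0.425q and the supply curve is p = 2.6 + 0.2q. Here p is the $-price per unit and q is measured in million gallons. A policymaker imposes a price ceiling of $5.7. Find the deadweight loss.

$53.96 million

Competitive equilibrium: 20.5 − 0.425q = 2.6 + 0.2q → q* = 28.64, p* = 8.328.
At the ceiling p = 5.7, quantity supplied = (5.7 − 2.6)/0.2 = 15.5.
Willingness to pay at q' = 15.5: 20.5 − 0.425·15.5 = 13.9125.
Δq = 28.64 − 15.5 = 13.14; wedge = 13.9125 − 5.7 = 8.2125.
Deadweight loss = ½ × 13.14 × 8.2125 = $53.96 million.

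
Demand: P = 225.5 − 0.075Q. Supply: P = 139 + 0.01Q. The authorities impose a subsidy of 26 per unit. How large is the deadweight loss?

3976.47

Competitive equilibrium: 225.5 − 0.075Q = 139 + 0.01Q → Q* = 1017.6471, P* = 149.1765.
The subsidy lowers effective supply by 26: P = 113 + 0.01Q.
New quantity: 225.5 − 0.075Q = 113 + 0.01Q → Q' = 1323.5294.
Overproduction ΔQ = 1323.5294 − 1017.6471 = 305.8823; wedge = subsidy = 26.
The triangle = ½ × 305.8823 × 26 = 3976.47.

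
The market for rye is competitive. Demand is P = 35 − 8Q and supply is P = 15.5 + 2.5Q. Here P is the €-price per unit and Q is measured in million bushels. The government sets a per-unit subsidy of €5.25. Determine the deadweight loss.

Competitive equilibrium: 35 − 8Q = 15.5 + 2.5Q → Q* = 1.8571, P* = 20.1429.
The subsidy lowers effective supply by 5.25: P = 10.25 + 2.5Q.
New quantity: 35 − 8Q = 10.25 + 2.5Q → Q' = 2.3571.
Overproduction ΔQ = 2.3571 − 1.8571 = 0.5; wedge = subsidy = 5.25.
Deadweight loss = ½ × 0.5 × 5.25 = €1.31 million.

€1.31 million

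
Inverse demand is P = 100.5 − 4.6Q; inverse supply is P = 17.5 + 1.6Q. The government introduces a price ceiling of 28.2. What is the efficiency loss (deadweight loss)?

139.14

Competitive equilibrium: 100.5 − 4.6Q = 17.5 + 1.6Q → Q* = 13.3871, P* = 38.9194.
At the ceiling P = 28.2, quantity supplied = (28.2 − 17.5)/1.6 = 6.6875.
Willingness to pay at Q' = 6.6875: 100.5 − 4.6·6.6875 = 69.7375.
ΔQ = 13.3871 − 6.6875 = 6.6996; wedge = 69.7375 − 28.2 = 41.5375.
Deadweight loss = ½ × 6.6996 × 41.5375 = 139.14.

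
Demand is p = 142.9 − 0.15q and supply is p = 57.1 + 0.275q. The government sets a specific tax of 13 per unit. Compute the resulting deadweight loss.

Competitive equilibrium: 142.9 − 0.15q = 57.1 + 0.275q → q* = 201.8824, p* = 112.6176.
With the tax, the buyer price exceeds the seller price by 13: (142.9 − 0.15q) − (57.1 + 0.275q) = 13 → q' = 171.2941.
Δq = 201.8824 − 171.2941 = 30.5883; the wedge equals the tax, 13.
Welfare loss = ½ × 30.5883 × 13 = 198.82.

198.82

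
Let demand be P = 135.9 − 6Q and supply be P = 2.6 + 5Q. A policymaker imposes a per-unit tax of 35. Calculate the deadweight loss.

55.68

Competitive equilibrium: 135.9 − 6Q = 2.6 + 5Q → Q* = 12.1182, P* = 63.1909.
With the tax, the buyer price exceeds the seller price by 35: (135.9 − 6Q) − (2.6 + 5Q) = 35 → Q' = 8.9364.
ΔQ = 12.1182 − 8.9364 = 3.1818; the wedge equals the tax, 35.
DWL = ½ × 3.1818 × 35 = 55.68.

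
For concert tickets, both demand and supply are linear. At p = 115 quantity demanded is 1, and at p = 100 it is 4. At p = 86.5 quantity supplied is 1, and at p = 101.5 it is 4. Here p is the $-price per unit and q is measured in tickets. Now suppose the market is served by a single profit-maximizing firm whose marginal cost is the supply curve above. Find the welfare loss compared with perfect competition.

$8.23

Demand slope = (100 − 115)/(4 − 1) = −5, so p = 120 − 5q.
Supply slope = (101.5 − 86.5)/(4 − 1) = 5, so p = 81.5 + 5q.
Competitive equilibrium: 120 − 5q = 81.5 + 5q → q* = 3.85, p* = 100.75.
Marginal revenue: MR = 120 − 10q. Set MR = MC: 120 − 10q = 81.5 + 5q → q_m = 2.5667.
Price p_m = 120 − 5·2.5667 = 107.1665; MC(q_m) = 81.5 + 5·2.5667 = 94.3335.
Competitive q* = 3.85, so Δq = 1.2833; wedge = 107.1665 − 94.3335 = 12.833.
Welfare loss = ½ × 1.2833 × 12.833 = $8.23.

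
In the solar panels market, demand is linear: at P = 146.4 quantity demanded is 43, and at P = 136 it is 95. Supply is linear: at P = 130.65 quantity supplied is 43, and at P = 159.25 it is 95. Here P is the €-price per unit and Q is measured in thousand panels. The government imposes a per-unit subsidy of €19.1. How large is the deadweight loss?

€243.21 thousand

Demand slope = (136 − 146.4)/(95 − 43) = −0.2, so P = 155 − 0.2Q.
Supply slope = (159.25 − 130.65)/(95 − 43) = 0.55, so P = 107 + 0.55Q.
Competitive equilibrium: 155 − 0.2Q = 107 + 0.55Q → Q* = 64, P* = 142.2.
The subsidy lowers effective supply by 19.1: P = 87.9 + 0.55Q.
New quantity: 155 − 0.2Q = 87.9 + 0.55Q → Q' = 89.4667.
Overproduction ΔQ = 89.4667 − 64 = 25.4667; wedge = subsidy = 19.1.
Deadweight loss = ½ × 25.4667 × 19.1 = €243.21 thousand.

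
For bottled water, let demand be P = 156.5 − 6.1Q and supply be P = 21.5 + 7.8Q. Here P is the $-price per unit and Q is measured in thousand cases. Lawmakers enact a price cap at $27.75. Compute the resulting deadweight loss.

Competitive equilibrium: 156.5 − 6.1Q = 21.5 + 7.8Q → Q* = 9.7122, P* = 97.2554.
At the ceiling P = 27.75, quantity supplied = (27.75 − 21.5)/7.8 = 0.8013.
Willingness to pay at Q' = 0.8013: 156.5 − 6.1·0.8013 = 151.6121.
ΔQ = 9.7122 − 0.8013 = 8.9109; wedge = 151.6121 − 27.75 = 123.8621.
Deadweight loss = ½ × 8.9109 × 123.8621 = $551.86 thousand.

$551.86 thousand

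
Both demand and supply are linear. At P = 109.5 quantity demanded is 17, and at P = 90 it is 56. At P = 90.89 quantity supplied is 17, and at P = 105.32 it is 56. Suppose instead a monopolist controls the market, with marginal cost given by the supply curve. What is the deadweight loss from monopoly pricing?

Demand slope = (90 − 109.5)/(56 − 17) = −0.5, so P = 118 − 0.5Q.
Supply slope = (105.32 − 90.89)/(56 − 17) = 0.37, so P = 84.6 + 0.37Q.
Competitive equilibrium: 118 − 0.5Q = 84.6 + 0.37Q → Q* = 38.3908, P* = 98.8046.
Marginal revenue: MR = 118 − Q. Set MR = MC: 118 − Q = 84.6 + 0.37Q → Q_m = 24.3796.
Price P_m = 118 − 0.5·24.3796 = 105.8102; MC(Q_m) = 84.6 + 0.37·24.3796 = 93.6205.
Competitive Q* = 38.3908, so ΔQ = 14.0112; wedge = 105.8102 − 93.6205 = 12.1897.
Welfare loss = ½ × 14.0112 × 12.1897 = 85.40.

85.40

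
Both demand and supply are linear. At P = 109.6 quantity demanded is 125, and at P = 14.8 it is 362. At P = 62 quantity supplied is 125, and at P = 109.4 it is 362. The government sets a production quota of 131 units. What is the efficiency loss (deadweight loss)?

Demand slope = (14.8 − 109.6)/(362 − 125) = −0.4, so P = 159.6 − 0.4Q.
Supply slope = (109.4 − 62)/(362 − 125) = 0.2, so P = 37 + 0.2Q.
Competitive equilibrium: 159.6 − 0.4Q = 37 + 0.2Q → Q* = 204.3333, P* = 77.8667.
At Q = 131: demand price = 159.6 − 0.4·131 = 107.2; supply price = 37 + 0.2·131 = 63.2.
ΔQ = 204.3333 − 131 = 73.3333; wedge = 107.2 − 63.2 = 44.
DWL = ½ × 73.3333 × 44 = 1613.33.

1613.33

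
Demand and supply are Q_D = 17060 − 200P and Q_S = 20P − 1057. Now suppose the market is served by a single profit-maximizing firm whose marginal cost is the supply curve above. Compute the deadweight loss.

In inverse form: demand P = 85.3 − 0.005Q, supply P = 52.85 + 0.05Q.
Competitive equilibrium: 85.3 − 0.005Q = 52.85 + 0.05Q → Q* = 590, P* = 82.35.
Marginal revenue: MR = 85.3 − 0.01Q. Set MR = MC: 85.3 − 0.01Q = 52.85 + 0.05Q → Q_m = 540.8333.
Price P_m = 85.3 − 0.005·540.8333 = 82.5958; MC(Q_m) = 52.85 + 0.05·540.8333 = 79.8917.
Competitive Q* = 590, so ΔQ = 49.1667; wedge = 82.5958 − 79.8917 = 2.7041.
The triangle = ½ × 49.1667 × 2.7041 = 66.48.

66.48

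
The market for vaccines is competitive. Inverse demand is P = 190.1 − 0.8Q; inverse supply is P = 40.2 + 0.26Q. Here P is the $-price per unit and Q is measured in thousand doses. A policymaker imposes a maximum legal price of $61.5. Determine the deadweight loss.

$1875.83 thousand

Competitive equilibrium: 190.1 − 0.8Q = 40.2 + 0.26Q → Q* = 141.4151, P* = 76.9679.
At the ceiling P = 61.5, quantity supplied = (61.5 − 40.2)/0.26 = 81.9231.
Willingness to pay at Q' = 81.9231: 190.1 − 0.8·81.9231 = 124.5615.
ΔQ = 141.4151 − 81.9231 = 59.492; wedge = 124.5615 − 61.5 = 63.0615.
The triangle = ½ × 59.492 × 63.0615 = $1875.83 thousand.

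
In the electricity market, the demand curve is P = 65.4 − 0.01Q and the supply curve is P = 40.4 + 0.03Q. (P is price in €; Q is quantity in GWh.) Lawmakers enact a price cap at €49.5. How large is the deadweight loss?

€2069.39

Competitive equilibrium: 65.4 − 0.01Q = 40.4 + 0.03Q → Q* = 625, P* = 59.15.
At the ceiling P = 49.5, quantity supplied = (49.5 − 40.4)/0.03 = 303.3333.
Willingness to pay at Q' = 303.3333: 65.4 − 0.01·303.3333 = 62.3667.
ΔQ = 625 − 303.3333 = 321.6667; wedge = 62.3667 − 49.5 = 12.8667.
Welfare loss = ½ × 321.6667 × 12.8667 = €2069.39.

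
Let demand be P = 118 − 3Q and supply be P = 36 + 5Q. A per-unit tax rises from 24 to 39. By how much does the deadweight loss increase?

Competitive equilibrium: 118 − 3Q = 36 + 5Q → Q* = 10.25, P* = 87.25.
For a per-unit tax t: ΔQ = t/8, so DWL = ½·t·(t/8) = t²/16.
At t = 24: DWL = 36. At t = 39: DWL = 95.063.
Increase = 95.063 − 36 = 59.06.

59.06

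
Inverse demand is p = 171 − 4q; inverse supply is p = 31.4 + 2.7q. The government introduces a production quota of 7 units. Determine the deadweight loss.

Competitive equilibrium: 171 − 4q = 31.4 + 2.7q → q* = 20.8358, p* = 87.6567.
At q = 7: demand price = 171 − 4·7 = 143; supply price = 31.4 + 2.7·7 = 50.3.
Δq = 20.8358 − 7 = 13.8358; wedge = 143 − 50.3 = 92.7.
The triangle = ½ × 13.8358 × 92.7 = 641.29.

641.29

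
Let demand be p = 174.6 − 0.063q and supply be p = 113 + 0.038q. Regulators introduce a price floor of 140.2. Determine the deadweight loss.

206

Competitive equilibrium: 174.6 − 0.063q = 113 + 0.038q → q* = 609.901, p* = 136.1762.
At the floor p = 140.2, quantity demanded = (174.6 − 140.2)/0.063 = 546.0317.
Sellers' marginal cost at q' = 546.0317: 113 + 0.038·546.0317 = 133.7492.
Δq = 609.901 − 546.0317 = 63.8693; wedge = 140.2 − 133.7492 = 6.4508.
Welfare loss = ½ × 63.8693 × 6.4508 = 206.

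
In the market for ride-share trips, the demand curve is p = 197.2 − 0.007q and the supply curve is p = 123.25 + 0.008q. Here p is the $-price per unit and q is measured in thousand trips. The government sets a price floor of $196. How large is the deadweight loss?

$169830.02 thousand

Competitive equilibrium: 197.2 − 0.007q = 123.25 + 0.008q → q* = 4930, p* = 162.69.
At the floor p = 196, quantity demanded = (197.2 − 196)/0.007 = 171.4285714.
Sellers' marginal cost at q' = 171.4285714: 123.25 + 0.008·171.4285714 = 124.6214286.
Δq = 4930 − 171.4285714 = 4758.5714286; wedge = 196 − 124.6214286 = 71.3785714.
Welfare loss = ½ × 4758.5714286 × 71.3785714 = $169830.02 thousand.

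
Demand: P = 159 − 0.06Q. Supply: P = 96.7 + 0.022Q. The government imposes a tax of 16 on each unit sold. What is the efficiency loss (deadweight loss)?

1560.98

Competitive equilibrium: 159 − 0.06Q = 96.7 + 0.022Q → Q* = 759.7561, P* = 113.4146.
With the tax, the buyer price exceeds the seller price by 16: (159 − 0.06Q) − (96.7 + 0.022Q) = 16 → Q' = 564.6341.
ΔQ = 759.7561 − 564.6341 = 195.122; the wedge equals the tax, 16.
Deadweight loss = ½ × 195.122 × 16 = 1560.98.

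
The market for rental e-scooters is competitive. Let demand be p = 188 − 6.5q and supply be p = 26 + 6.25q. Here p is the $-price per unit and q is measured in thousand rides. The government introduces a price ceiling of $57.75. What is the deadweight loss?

$370.73 thousand

Competitive equilibrium: 188 − 6.5q = 26 + 6.25q → q* = 12.7059, p* = 105.4118.
At the ceiling p = 57.75, quantity supplied = (57.75 − 26)/6.25 = 5.08.
Willingness to pay at q' = 5.08: 188 − 6.5·5.08 = 154.98.
Δq = 12.7059 − 5.08 = 7.6259; wedge = 154.98 − 57.75 = 97.23.
Deadweight loss = ½ × 7.6259 × 97.23 = $370.73 thousand.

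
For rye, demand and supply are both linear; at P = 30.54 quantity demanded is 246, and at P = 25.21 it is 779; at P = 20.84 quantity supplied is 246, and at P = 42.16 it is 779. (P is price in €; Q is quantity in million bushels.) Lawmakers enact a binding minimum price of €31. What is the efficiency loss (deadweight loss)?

€1440 million

Demand slope = (25.21 − 30.54)/(779 − 246) = −0.01, so P = 33 − 0.01Q.
Supply slope = (42.16 − 20.84)/(779 − 246) = 0.04, so P = 11 + 0.04Q.
Competitive equilibrium: 33 − 0.01Q = 11 + 0.04Q → Q* = 440, P* = 28.6.
At the floor P = 31, quantity demanded = (33 − 31)/0.01 = 200.
Sellers' marginal cost at Q' = 200: 11 + 0.04·200 = 19.
ΔQ = 440 − 200 = 240; wedge = 31 − 19 = 12.
DWL = ½ × 240 × 12 = €1440 million.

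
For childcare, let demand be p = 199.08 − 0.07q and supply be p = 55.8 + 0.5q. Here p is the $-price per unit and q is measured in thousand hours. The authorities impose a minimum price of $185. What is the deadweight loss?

Competitive equilibrium: 199.08 − 0.07q = 55.8 + 0.5q → q* = 251.3684, p* = 181.4842.
At the floor p = 185, quantity demanded = (199.08 − 185)/0.07 = 201.1429.
Sellers' marginal cost at q' = 201.1429: 55.8 + 0.5·201.1429 = 156.3715.
Δq = 251.3684 − 201.1429 = 50.2255; wedge = 185 − 156.3715 = 28.6285.
Welfare loss = ½ × 50.2255 × 28.6285 = $718.94 thousand.

$718.94 thousand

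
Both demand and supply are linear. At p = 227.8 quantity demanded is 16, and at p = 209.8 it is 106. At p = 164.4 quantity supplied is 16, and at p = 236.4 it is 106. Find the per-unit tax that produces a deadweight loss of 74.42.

12.2

Demand slope = (209.8 − 227.8)/(106 − 16) = −0.2, so p = 231 − 0.2q.
Supply slope = (236.4 − 164.4)/(106 − 16) = 0.8, so p = 151.6 + 0.8q.
Competitive equilibrium: 231 − 0.2q = 151.6 + 0.8q → q* = 79.4, p* = 215.12.
A tax t gives Δq = t/1 and wedge t, so DWL = t²/2.
t²/2 = 74.42 → t² = 148.84 → t = 12.2.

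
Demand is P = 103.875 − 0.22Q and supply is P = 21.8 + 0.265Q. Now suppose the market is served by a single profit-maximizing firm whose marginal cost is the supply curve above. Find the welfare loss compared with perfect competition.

676.27

Competitive equilibrium: 103.875 − 0.22Q = 21.8 + 0.265Q → Q* = 169.2268, P* = 66.6451.
Marginal revenue: MR = 103.875 − 0.44Q. Set MR = MC: 103.875 − 0.44Q = 21.8 + 0.265Q → Q_m = 116.4184.
Price P_m = 103.875 − 0.22·116.4184 = 78.263; MC(Q_m) = 21.8 + 0.265·116.4184 = 52.6509.
Competitive Q* = 169.2268, so ΔQ = 52.8084; wedge = 78.263 − 52.6509 = 25.6121.
The triangle = ½ × 52.8084 × 25.6121 = 676.27.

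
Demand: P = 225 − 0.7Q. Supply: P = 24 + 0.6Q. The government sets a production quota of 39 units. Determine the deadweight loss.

8688.50

Competitive equilibrium: 225 − 0.7Q = 24 + 0.6Q → Q* = 154.6154, P* = 116.7692.
At Q = 39: demand price = 225 − 0.7·39 = 197.7; supply price = 24 + 0.6·39 = 47.4.
ΔQ = 154.6154 − 39 = 115.6154; wedge = 197.7 − 47.4 = 150.3.
Deadweight loss = ½ × 115.6154 × 150.3 = 8688.50.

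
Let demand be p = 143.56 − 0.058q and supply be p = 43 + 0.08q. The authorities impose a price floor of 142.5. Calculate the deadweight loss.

Competitive equilibrium: 143.56 − 0.058q = 43 + 0.08q → q* = 728.69565, p* = 101.29565.
At the floor p = 142.5, quantity demanded = (143.56 − 142.5)/0.058 = 18.27586.
Sellers' marginal cost at q' = 18.27586: 43 + 0.08·18.27586 = 44.46207.
Δq = 728.69565 − 18.27586 = 710.41979; wedge = 142.5 − 44.46207 = 98.03793.
Deadweight loss = ½ × 710.41979 × 98.03793 = 34824.04.

34824.04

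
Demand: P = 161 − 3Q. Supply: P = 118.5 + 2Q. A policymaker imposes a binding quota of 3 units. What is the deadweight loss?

75.625

Competitive equilibrium: 161 − 3Q = 118.5 + 2Q → Q* = 8.5, P* = 135.5.
At Q = 3: demand price = 161 − 3·3 = 152; supply price = 118.5 + 2·3 = 124.5.
ΔQ = 8.5 − 3 = 5.5; wedge = 152 − 124.5 = 27.5.
DWL = ½ × 5.5 × 27.5 = 75.625.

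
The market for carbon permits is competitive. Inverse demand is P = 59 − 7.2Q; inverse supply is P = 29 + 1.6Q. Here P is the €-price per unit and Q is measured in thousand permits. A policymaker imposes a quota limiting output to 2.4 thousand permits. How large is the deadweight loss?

€4.48 thousand

Competitive equilibrium: 59 − 7.2Q = 29 + 1.6Q → Q* = 3.4091, P* = 34.4545.
At Q = 2.4: demand price = 59 − 7.2·2.4 = 41.72; supply price = 29 + 1.6·2.4 = 32.84.
ΔQ = 3.4091 − 2.4 = 1.0091; wedge = 41.72 − 32.84 = 8.88.
The triangle = ½ × 1.0091 × 8.88 = €4.48 thousand.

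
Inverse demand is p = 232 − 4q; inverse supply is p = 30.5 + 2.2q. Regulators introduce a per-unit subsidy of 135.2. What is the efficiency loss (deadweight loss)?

Competitive equilibrium: 232 − 4q = 30.5 + 2.2q → q* = 32.5, p* = 102.
The subsidy lowers effective supply by 135.2: p = 2.2q − 104.7.
New quantity: 232 − 4q = 2.2q − 104.7 → q' = 54.3065.
Overproduction Δq = 54.3065 − 32.5 = 21.8065; wedge = subsidy = 135.2.
The triangle = ½ × 21.8065 × 135.2 = 1474.12.

1474.12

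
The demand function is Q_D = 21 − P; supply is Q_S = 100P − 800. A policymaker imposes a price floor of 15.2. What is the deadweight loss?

25.25

In inverse form: demand P = 21 − Q, supply P = 8 + 0.01Q.
Competitive equilibrium: 21 − Q = 8 + 0.01Q → Q* = 12.8713, P* = 8.1287.
At the floor P = 15.2, quantity demanded = (21 − 15.2)/1 = 5.8.
Sellers' marginal cost at Q' = 5.8: 8 + 0.01·5.8 = 8.058.
ΔQ = 12.8713 − 5.8 = 7.0713; wedge = 15.2 − 8.058 = 7.142.
Welfare loss = ½ × 7.0713 × 7.142 = 25.25.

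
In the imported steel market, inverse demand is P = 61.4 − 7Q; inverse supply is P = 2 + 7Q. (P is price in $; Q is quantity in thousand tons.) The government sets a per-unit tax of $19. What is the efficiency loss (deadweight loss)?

$12.89 thousand

Competitive equilibrium: 61.4 − 7Q = 2 + 7Q → Q* = 4.2429, P* = 31.7.
With the tax, the buyer price exceeds the seller price by 19: (61.4 − 7Q) − (2 + 7Q) = 19 → Q' = 2.8857.
ΔQ = 4.2429 − 2.8857 = 1.3572; the wedge equals the tax, 19.
DWL = ½ × 1.3572 × 19 = $12.89 thousand.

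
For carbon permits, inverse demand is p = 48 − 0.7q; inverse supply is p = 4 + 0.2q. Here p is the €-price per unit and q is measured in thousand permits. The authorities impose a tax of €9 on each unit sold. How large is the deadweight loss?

Competitive equilibrium: 48 − 0.7q = 4 + 0.2q → q* = 48.8889, p* = 13.7778.
With the tax, the buyer price exceeds the seller price by 9: (48 − 0.7q) − (4 + 0.2q) = 9 → q' = 38.8889.
Δq = 48.8889 − 38.8889 = 10; the wedge equals the tax, 9.
The triangle = ½ × 10 × 9 = €45 thousand.

€45 thousand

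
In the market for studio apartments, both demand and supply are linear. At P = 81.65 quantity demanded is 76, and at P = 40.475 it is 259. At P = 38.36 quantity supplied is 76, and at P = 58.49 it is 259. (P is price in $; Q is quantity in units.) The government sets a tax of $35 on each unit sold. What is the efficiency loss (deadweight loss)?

Demand slope = (40.475 − 81.65)/(259 − 76) = −0.225, so P = 98.75 − 0.225Q.
Supply slope = (58.49 − 38.36)/(259 − 76) = 0.11, so P = 30 + 0.11Q.
Competitive equilibrium: 98.75 − 0.225Q = 30 + 0.11Q → Q* = 205.2239, P* = 52.5746.
With the tax, the buyer price exceeds the seller price by 35: (98.75 − 0.225Q) − (30 + 0.11Q) = 35 → Q' = 100.7463.
ΔQ = 205.2239 − 100.7463 = 104.4776; the wedge equals the tax, 35.
Deadweight loss = ½ × 104.4776 × 35 = $1828.36.

$1828.36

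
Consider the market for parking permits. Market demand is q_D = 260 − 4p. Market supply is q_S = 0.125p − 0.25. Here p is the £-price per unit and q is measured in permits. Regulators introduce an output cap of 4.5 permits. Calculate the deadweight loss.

In inverse form: demand p = 65 − 0.25q, supply p = 2 + 8q.
Competitive equilibrium: 65 − 0.25q = 2 + 8q → q* = 7.6364, p* = 63.0909.
At q = 4.5: demand price = 65 − 0.25·4.5 = 63.875; supply price = 2 + 8·4.5 = 38.
Δq = 7.6364 − 4.5 = 3.1364; wedge = 63.875 − 38 = 25.875.
Deadweight loss = ½ × 3.1364 × 25.875 = £40.58.

£40.58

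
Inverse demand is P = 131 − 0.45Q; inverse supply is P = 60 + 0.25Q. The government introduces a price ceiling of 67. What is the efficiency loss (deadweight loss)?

1887.11

Competitive equilibrium: 131 − 0.45Q = 60 + 0.25Q → Q* = 101.42857, P* = 85.35714.
At the ceiling P = 67, quantity supplied = (67 − 60)/0.25 = 28.
Willingness to pay at Q' = 28: 131 − 0.45·28 = 118.4.
ΔQ = 101.42857 − 28 = 73.42857; wedge = 118.4 − 67 = 51.4.
DWL = ½ × 73.42857 × 51.4 = 1887.11.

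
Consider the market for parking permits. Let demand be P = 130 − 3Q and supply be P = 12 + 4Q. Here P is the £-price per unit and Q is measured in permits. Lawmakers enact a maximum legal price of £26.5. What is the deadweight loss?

£612.81

Competitive equilibrium: 130 − 3Q = 12 + 4Q → Q* = 16.8571, P* = 79.4286.
At the ceiling P = 26.5, quantity supplied = (26.5 − 12)/4 = 3.625.
Willingness to pay at Q' = 3.625: 130 − 3·3.625 = 119.125.
ΔQ = 16.8571 − 3.625 = 13.2321; wedge = 119.125 − 26.5 = 92.625.
DWL = ½ × 13.2321 × 92.625 = £612.81.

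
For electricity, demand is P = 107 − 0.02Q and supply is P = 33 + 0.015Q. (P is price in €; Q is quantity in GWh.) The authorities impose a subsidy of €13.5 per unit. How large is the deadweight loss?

€2603.57

Competitive equilibrium: 107 − 0.02Q = 33 + 0.015Q → Q* = 2114.2857, P* = 64.7143.
The subsidy lowers effective supply by 13.5: P = 19.5 + 0.015Q.
New quantity: 107 − 0.02Q = 19.5 + 0.015Q → Q' = 2500.
Overproduction ΔQ = 2500 − 2114.2857 = 385.7143; wedge = subsidy = 13.5.
The triangle = ½ × 385.7143 × 13.5 = €2603.57.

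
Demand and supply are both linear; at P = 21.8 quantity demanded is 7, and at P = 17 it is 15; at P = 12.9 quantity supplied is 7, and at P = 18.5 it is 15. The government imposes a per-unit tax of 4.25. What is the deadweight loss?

6.95

Demand slope = (17 − 21.8)/(15 − 7) = −0.6, so P = 26 − 0.6Q.
Supply slope = (18.5 − 12.9)/(15 − 7) = 0.7, so P = 8 + 0.7Q.
Competitive equilibrium: 26 − 0.6Q = 8 + 0.7Q → Q* = 13.8462, P* = 17.6923.
With the tax, the buyer price exceeds the seller price by 4.25: (26 − 0.6Q) − (8 + 0.7Q) = 4.25 → Q' = 10.5769.
ΔQ = 13.8462 − 10.5769 = 3.2693; the wedge equals the tax, 4.25.
Welfare loss = ½ × 3.2693 × 4.25 = 6.95.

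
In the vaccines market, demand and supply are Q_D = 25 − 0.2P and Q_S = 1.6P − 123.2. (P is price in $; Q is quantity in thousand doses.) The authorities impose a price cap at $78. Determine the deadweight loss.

In inverse form: demand P = 125 − 5Q, supply P = 77 + 0.625Q.
Competitive equilibrium: 125 − 5Q = 77 + 0.625Q → Q* = 8.5333, P* = 82.3333.
At the ceiling P = 78, quantity supplied = (78 − 77)/0.625 = 1.6.
Willingness to pay at Q' = 1.6: 125 − 5·1.6 = 117.
ΔQ = 8.5333 − 1.6 = 6.9333; wedge = 117 − 78 = 39.
The triangle = ½ × 6.9333 × 39 = $135.20 thousand.

$135.20 thousand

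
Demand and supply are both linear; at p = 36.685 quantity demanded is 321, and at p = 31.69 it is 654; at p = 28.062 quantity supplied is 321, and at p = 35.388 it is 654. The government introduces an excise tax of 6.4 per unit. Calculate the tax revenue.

Demand slope = (31.69 − 36.685)/(654 − 321) = −0.015, so p = 41.5 − 0.015q.
Supply slope = (35.388 − 28.062)/(654 − 321) = 0.022, so p = 21 + 0.022q.
Competitive equilibrium: 41.5 − 0.015q = 21 + 0.022q → q* = 554.0541, p* = 33.1892.
With the tax, the buyer price exceeds the seller price by 6.4: (41.5 − 0.015q) − (21 + 0.022q) = 6.4 → q' = 381.0811.
Tax revenue = 6.4 × 381.0811 = 2438.92.

2438.92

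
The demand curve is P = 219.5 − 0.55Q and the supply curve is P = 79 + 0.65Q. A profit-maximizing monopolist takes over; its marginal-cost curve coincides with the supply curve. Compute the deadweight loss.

Competitive equilibrium: 219.5 − 0.55Q = 79 + 0.65Q → Q* = 117.0833, P* = 155.1042.
Marginal revenue: MR = 219.5 − 1.1Q. Set MR = MC: 219.5 − 1.1Q = 79 + 0.65Q → Q_m = 80.2857.
Price P_m = 219.5 − 0.55·80.2857 = 175.3429; MC(Q_m) = 79 + 0.65·80.2857 = 131.1857.
Competitive Q* = 117.0833, so ΔQ = 36.7976; wedge = 175.3429 − 131.1857 = 44.1572.
Deadweight loss = ½ × 36.7976 × 44.1572 = 812.44.

812.44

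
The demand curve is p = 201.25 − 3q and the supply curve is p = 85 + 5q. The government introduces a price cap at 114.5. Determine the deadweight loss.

Competitive equilibrium: 201.25 − 3q = 85 + 5q → q* = 14.53125, p* = 157.65625.
At the ceiling p = 114.5, quantity supplied = (114.5 − 85)/5 = 5.9.
Willingness to pay at q' = 5.9: 201.25 − 3·5.9 = 183.55.
Δq = 14.53125 − 5.9 = 8.63125; wedge = 183.55 − 114.5 = 69.05.
Deadweight loss = ½ × 8.63125 × 69.05 = 297.99.

297.99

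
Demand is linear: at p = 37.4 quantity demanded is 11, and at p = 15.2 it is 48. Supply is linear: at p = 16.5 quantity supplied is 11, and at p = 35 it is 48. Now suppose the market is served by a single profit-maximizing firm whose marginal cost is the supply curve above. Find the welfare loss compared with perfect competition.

61.66

Demand slope = (15.2 − 37.4)/(48 − 11) = −0.6, so p = 44 − 0.6q.
Supply slope = (35 − 16.5)/(48 − 11) = 0.5, so p = 11 + 0.5q.
Competitive equilibrium: 44 − 0.6q = 11 + 0.5q → q* = 30, p* = 26.
Marginal revenue: MR = 44 − 1.2q. Set MR = MC: 44 − 1.2q = 11 + 0.5q → q_m = 19.4118.
Price p_m = 44 − 0.6·19.4118 = 32.3529; MC(q_m) = 11 + 0.5·19.4118 = 20.7059.
Competitive q* = 30, so Δq = 10.5882; wedge = 32.3529 − 20.7059 = 11.647.
The triangle = ½ × 10.5882 × 11.647 = 61.66.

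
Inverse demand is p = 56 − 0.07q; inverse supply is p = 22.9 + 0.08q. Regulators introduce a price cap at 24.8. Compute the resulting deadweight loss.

2908.21

Competitive equilibrium: 56 − 0.07q = 22.9 + 0.08q → q* = 220.6667, p* = 40.5533.
At the ceiling p = 24.8, quantity supplied = (24.8 − 22.9)/0.08 = 23.75.
Willingness to pay at q' = 23.75: 56 − 0.07·23.75 = 54.3375.
Δq = 220.6667 − 23.75 = 196.9167; wedge = 54.3375 − 24.8 = 29.5375.
DWL = ½ × 196.9167 × 29.5375 = 2908.21.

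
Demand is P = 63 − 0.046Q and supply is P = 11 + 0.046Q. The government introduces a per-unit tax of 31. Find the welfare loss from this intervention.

Competitive equilibrium: 63 − 0.046Q = 11 + 0.046Q → Q* = 565.2174, P* = 37.
With the tax, the buyer price exceeds the seller price by 31: (63 − 0.046Q) − (11 + 0.046Q) = 31 → Q' = 228.2609.
ΔQ = 565.2174 − 228.2609 = 336.9565; the wedge equals the tax, 31.
The triangle = ½ × 336.9565 × 31 = 5222.83.

5222.83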